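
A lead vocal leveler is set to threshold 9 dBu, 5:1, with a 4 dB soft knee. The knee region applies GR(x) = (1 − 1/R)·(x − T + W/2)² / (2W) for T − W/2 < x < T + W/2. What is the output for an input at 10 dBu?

x − T + W/2 = 10 − 9 + 2 = 3.
GR = (1 − 1/5) × 3² / 8 = 0.8 × 9 / 8 = 0.9 dB.
Output = 10 − 0.9 = 9.1 dBu.

9.1 dBu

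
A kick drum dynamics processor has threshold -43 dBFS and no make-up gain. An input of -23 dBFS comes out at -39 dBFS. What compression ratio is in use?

5:1

Input overshoot = -23 − (-43) = 20 dB; output overshoot = -39 − (-43) = 4 dB.
Ratio = 20 / 4 = 5.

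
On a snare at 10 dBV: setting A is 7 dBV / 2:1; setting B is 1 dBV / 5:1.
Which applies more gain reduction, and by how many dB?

B, by 5.7 dB

A: 3 dB over, compressed to 1.5 dB over, so 1.5 dB of GR.
B: 9 dB over, compressed to 1.8 dB over, so 7.2 dB of GR.
Difference: 5.7 dB in favour of B.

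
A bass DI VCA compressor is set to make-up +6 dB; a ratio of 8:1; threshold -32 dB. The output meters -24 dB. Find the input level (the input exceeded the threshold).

-16 dB

Remove make-up: -24 − 6 = -30 dB.
That's 2 dB above the -32 dB threshold.
Undo the ratio: input overshoot = 2 × 8 = 16 dB, giving input = -16 dB.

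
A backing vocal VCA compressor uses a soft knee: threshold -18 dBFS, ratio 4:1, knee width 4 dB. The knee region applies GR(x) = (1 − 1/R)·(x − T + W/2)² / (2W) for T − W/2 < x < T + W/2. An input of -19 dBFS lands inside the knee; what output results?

x − T + W/2 = -19 − (-18) + 2 = 1.
GR = (1 − 1/4) × 1² / 8 = 0.75 × 1 / 8 = 0.09375 dB.
Output = -19 − 0.09375 = -19.09375 dBFS.

-19.09375 dBFS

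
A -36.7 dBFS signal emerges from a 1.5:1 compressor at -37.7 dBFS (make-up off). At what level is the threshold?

Input is 3 dB above T (since output overshoot × R = input overshoot: (-37.7 − T)·1.5 = -36.7 − T gives T = -39.7 dBFS).
Check: -39.7 + (-36.7 − (-39.7))/1.5 = -39.7 + 2 = -37.7 dBFS. ✓

-39.7 dBFS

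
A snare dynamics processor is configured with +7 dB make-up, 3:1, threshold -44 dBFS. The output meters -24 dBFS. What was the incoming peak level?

Before make-up, the level was -24 − 7 = -31 dBFS.
Post-compression overshoot = -31 − (-44) = 13 dB.
Undo the ratio: input overshoot = 13 × 3 = 39 dB, giving input = -5 dBFS.

-5 dBFS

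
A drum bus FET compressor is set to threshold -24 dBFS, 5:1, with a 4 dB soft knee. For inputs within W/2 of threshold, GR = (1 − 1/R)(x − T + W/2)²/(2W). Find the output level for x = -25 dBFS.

-25.1 dBFS

x − T + W/2 = -25 − (-24) + 2 = 1.
GR = (1 − 1/5) × 1² / 8 = 0.8 × 1 / 8 = 0.1 dB.
Output = -25 − 0.1 = -25.1 dBFS.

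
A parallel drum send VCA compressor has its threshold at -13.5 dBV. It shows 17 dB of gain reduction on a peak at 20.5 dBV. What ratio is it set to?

Input overshoot = 20.5 − (-13.5) = 34 dB.
Output overshoot = 34 − 17 = 17 dB.
Ratio = input overshoot / output overshoot = 34 / 17 = 2.

2:1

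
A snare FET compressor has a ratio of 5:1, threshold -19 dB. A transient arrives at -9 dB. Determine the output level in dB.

Overshoot: -9 − (-19) = 10 dB.
At 5:1 the overshoot is divided by 5, leaving 2 dB above threshold.
So the level is -19 + 2 = -17 dB.

-17 dB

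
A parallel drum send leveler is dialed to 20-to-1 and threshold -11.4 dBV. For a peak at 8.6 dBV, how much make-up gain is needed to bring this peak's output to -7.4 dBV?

3 dB

The peak compresses to -11.4 + 20/20 = -10.4 dBV.
To reach -7.4 dBV requires -7.4 − (-10.4) = 3 dB of make-up.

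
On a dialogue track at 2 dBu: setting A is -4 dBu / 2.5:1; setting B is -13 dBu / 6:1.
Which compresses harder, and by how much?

B, by 8.9 dB

A: overshoot 6 dB → output overshoot 2.4 dB → GR 3.6 dB.
B: overshoot 15 dB → output overshoot 2.5 dB → GR 12.5 dB.
B applies 8.9 dB more gain reduction.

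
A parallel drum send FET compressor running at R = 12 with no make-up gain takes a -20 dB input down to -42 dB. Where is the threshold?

-44 dB

Input is 24 dB above T (since output overshoot × R = input overshoot: (-42 − T)·12 = -20 − T gives T = -44 dB).
Check: -44 + (-20 − (-44))/12 = -44 + 2 = -42 dB. ✓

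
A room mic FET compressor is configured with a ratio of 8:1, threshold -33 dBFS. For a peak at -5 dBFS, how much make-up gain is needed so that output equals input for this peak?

Without make-up, output = threshold + overshoot/8 = -33 + 3.5 = -29.5 dBFS.
Gap to target: 24.5 dB.

24.5 dB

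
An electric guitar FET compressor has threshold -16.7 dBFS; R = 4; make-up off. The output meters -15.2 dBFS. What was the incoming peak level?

-10.7 dBFS

The compressed level sits -15.2 − (-16.7) = 1.5 dB over threshold.
Input overshoot = R × output overshoot = 6 dB → input = -16.7 + 6 = -10.7 dBFS.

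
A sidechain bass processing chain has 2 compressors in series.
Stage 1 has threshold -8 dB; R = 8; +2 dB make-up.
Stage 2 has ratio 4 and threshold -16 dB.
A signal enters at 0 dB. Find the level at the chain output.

Stage 1: overshoot 8 dB → 8/8 = 1 dB → -7 dB; +2 dB make-up → -5 dB.
Stage 2: -5 dB is 11 dB over -16 dB; at 4:1 that becomes 2.75 dB over, giving -13.25 dB.

-13.25 dB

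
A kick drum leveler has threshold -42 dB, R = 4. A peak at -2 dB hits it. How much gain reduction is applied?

-2 dB exceeds the threshold by 40 dB.
At 4:1, output sits 40/4 = 10 dB above threshold.
So the signal is attenuated by 40 − 10 = 30 dB.

30 dB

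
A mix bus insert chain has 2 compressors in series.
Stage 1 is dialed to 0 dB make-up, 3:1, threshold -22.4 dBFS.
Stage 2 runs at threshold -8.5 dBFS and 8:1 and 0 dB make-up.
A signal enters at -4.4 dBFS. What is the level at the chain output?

-16.4 dBFS

Stage 1: 18 dB above -22.4 dBFS, reduced 3:1 to 6 dB above → -16.4 dBFS.
Stage 2: below threshold (-16.4 ≤ -8.5); passes unchanged; output -16.4 dBFS.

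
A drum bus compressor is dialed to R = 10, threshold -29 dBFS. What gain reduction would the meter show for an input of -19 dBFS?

-19 dBFS exceeds the threshold by 10 dB.
After 10:1 compression the overshoot becomes 10/10 = 1 dB.
Gain reduction = 10 − 1 = 9 dB.

9 dB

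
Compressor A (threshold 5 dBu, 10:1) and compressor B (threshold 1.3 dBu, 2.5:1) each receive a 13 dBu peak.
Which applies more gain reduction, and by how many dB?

A, by 0.18 dB

A: 8 dB over, compressed to 0.8 dB over, so 7.2 dB of GR.
B: 11.7 dB over, compressed to 4.68 dB over, so 7.02 dB of GR.
A reduces 0.18 dB more.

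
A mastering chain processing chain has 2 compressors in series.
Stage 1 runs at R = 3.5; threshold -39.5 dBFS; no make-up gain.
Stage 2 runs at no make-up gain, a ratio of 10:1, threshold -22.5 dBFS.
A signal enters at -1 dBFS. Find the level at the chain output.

Stage 1: -1 dBFS is 38.5 dB over -39.5 dBFS; at 3.5:1 that becomes 11 dB over, giving -28.5 dBFS.
Stage 2: -28.5 dBFS ≤ -22.5 dBFS, so stage 2 doesn't engage; output -28.5 dBFS.

-28.5 dBFS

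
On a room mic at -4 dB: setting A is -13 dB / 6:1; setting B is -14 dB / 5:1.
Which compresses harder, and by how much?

A: overshoot 9 dB → output overshoot 1.5 dB → GR 7.5 dB.
B: overshoot 10 dB → output overshoot 2 dB → GR 8 dB.
B reduces 0.5 dB more.

B, by 0.5 dB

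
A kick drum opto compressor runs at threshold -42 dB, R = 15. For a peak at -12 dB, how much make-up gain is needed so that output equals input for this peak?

28 dB

The peak compresses to -42 + 30/15 = -40 dB.
To reach -12 dB requires -12 − (-40) = 28 dB of make-up.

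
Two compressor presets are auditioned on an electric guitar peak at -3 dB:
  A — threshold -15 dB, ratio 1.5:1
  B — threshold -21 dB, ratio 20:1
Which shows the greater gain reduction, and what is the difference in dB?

A: overshoot 12 dB → output overshoot 8 dB → GR 4 dB.
B: overshoot 18 dB → output overshoot 0.9 dB → GR 17.1 dB.
B applies 13.1 dB more gain reduction.

B, by 13.1 dB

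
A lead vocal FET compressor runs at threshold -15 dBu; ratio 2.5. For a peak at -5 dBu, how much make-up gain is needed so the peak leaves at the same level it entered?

6 dB

Overshoot 10 dB → 10/2.5 = 4 dB after compression, so the compressed level is -15 + 4 = -11 dBu.
Make-up = target − compressed = -5 − (-11) = 6 dB.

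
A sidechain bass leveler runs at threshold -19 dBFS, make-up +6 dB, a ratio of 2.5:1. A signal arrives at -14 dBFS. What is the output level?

Overshoot: -14 − (-19) = 5 dB.
The 5 dB excess becomes 2 dB after 2.5:1 reduction.
So the level is -19 + 2 = -17 dBFS; make-up adds 6 dB, giving -11 dBFS.

-11 dBFS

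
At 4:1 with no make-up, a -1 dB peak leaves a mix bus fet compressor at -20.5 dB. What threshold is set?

-27 dB

Input is 26 dB above T (since output overshoot × R = input overshoot: (-20.5 − T)·4 = -1 − T gives T = -27 dB).
Check: -27 + (-1 − (-27))/4 = -27 + 6.5 = -20.5 dB. ✓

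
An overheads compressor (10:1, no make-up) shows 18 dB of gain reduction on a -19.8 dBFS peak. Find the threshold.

Let T be the threshold. Output overshoot = (input overshoot)/R, so -37.8 − T = (-19.8 − T)/10.
10·(-37.8 − T) = -19.8 − T → 9·T = -378 − (-19.8) = -358.2.
T = -358.2/9 = -39.8 dBFS.

-39.8 dBFS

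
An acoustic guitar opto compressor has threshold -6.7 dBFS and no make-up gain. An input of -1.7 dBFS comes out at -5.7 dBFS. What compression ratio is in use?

5:1

Input overshoot = -1.7 − (-6.7) = 5 dB; output overshoot = -5.7 − (-6.7) = 1 dB.
Ratio = 5 / 1 = 5.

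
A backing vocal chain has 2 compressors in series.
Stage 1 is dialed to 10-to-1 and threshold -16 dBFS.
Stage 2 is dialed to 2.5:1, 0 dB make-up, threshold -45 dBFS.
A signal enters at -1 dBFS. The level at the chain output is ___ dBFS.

Stage 1: overshoot 15 dB → 15/10 = 1.5 dB → -14.5 dBFS.
Stage 2: overshoot 30.5 dB → 30.5/2.5 = 12.2 dB → -32.8 dBFS.

-32.8 dBFS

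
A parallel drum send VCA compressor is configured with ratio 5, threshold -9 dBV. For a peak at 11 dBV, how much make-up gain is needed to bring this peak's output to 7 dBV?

12 dB

The peak compresses to -9 + 20/5 = -5 dBV.
To reach 7 dBV requires 7 − (-5) = 12 dB of make-up.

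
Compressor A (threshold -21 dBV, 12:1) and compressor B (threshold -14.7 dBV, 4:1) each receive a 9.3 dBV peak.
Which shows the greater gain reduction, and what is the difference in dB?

A: GR = 30.3 − 30.3/12 = 27.775 dB.
B: GR = 24 − 24/4 = 18 dB.
A reduces 9.775 dB more.

A, by 9.775 dB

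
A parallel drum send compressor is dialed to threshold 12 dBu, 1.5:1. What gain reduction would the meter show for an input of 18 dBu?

2 dB

18 dBu exceeds the threshold by 6 dB.
After 1.5:1 compression the overshoot becomes 6/1.5 = 4 dB.
Gain reduction = 6 − 4 = 2 dB.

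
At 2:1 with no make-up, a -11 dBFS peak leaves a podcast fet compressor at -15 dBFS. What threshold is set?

-19 dBFS

Gain reduction = -11 − (-15) = 4 dB; output overshoot = GR / (R − 1) = 4 / 1 = 4 dB.
Threshold = output − output overshoot = -15 − 4 = -19 dBFS.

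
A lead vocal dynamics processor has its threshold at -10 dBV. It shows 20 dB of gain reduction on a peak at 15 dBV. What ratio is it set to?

Input overshoot = 15 − (-10) = 25 dB.
Output overshoot = 25 − 20 = 5 dB.
Ratio = input overshoot / output overshoot = 25 / 5 = 5.

5:1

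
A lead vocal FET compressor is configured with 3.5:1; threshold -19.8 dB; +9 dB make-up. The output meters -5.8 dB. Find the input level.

-2.3 dB

Remove make-up: -5.8 − 9 = -14.8 dB.
The compressed level sits -14.8 − (-19.8) = 5 dB over threshold.
Before 3.5:1 compression the overshoot was 5 × 3.5 = 17.5 dB, so input = -19.8 + 17.5 = -2.3 dB.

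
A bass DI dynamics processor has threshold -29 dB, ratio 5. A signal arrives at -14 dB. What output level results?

The input is 15 dB above the -29 dB threshold.
The 15 dB excess becomes 3 dB after 5:1 reduction.
So the level is -29 + 3 = -26 dB.

-26 dB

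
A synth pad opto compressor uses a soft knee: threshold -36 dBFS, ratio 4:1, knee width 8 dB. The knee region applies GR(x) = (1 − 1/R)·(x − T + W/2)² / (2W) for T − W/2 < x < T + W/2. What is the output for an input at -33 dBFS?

x − T + W/2 = -33 − (-36) + 4 = 7.
GR = (1 − 1/4) × 7² / 16 = 0.75 × 49 / 16 = 2.296875 dB.
Output = -33 − 2.296875 = -35.296875 dBFS.

-35.296875 dBFS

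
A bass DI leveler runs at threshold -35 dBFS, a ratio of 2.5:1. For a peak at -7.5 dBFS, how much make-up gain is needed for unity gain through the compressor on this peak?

Overshoot 27.5 dB → 27.5/2.5 = 11 dB after compression, so the compressed level is -35 + 11 = -24 dBFS.
Make-up = target − compressed = -7.5 − (-24) = 16.5 dB.

16.5 dB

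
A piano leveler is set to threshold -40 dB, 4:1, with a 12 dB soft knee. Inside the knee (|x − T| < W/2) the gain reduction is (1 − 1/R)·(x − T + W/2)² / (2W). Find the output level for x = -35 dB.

-38.78125 dB

x − T + W/2 = -35 − (-40) + 6 = 11.
GR = (1 − 1/4) × 11² / 24 = 0.75 × 121 / 24 = 3.78125 dB.
Output = -35 − 3.78125 = -38.78125 dB.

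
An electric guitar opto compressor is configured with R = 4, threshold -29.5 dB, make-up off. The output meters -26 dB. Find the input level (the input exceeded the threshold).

-15.5 dB

That's 3.5 dB above the -29.5 dB threshold.
Input overshoot = R × output overshoot = 14 dB → input = -29.5 + 14 = -15.5 dB.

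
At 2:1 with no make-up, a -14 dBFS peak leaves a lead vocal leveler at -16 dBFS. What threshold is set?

-18 dBFS

Let T be the threshold. Output overshoot = (input overshoot)/R, so -16 − T = (-14 − T)/2.
2·(-16 − T) = -14 − T → 1·T = -32 − (-14) = -18.
T = -18/1 = -18 dBFS.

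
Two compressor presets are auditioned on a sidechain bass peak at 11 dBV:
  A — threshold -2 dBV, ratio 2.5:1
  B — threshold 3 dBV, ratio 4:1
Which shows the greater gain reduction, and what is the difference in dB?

A, by 1.8 dB

A: GR = 13 − 13/2.5 = 7.8 dB.
B: GR = 8 − 8/4 = 6 dB.
Difference: 1.8 dB in favour of A.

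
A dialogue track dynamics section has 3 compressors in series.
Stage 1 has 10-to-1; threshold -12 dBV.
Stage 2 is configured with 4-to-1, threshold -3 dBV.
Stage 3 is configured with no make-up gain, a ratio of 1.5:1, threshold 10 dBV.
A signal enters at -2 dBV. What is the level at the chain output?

Stage 1: -2 dBV is 10 dB over -12 dBV; at 10:1 that becomes 1 dB over, giving -11 dBV.
Stage 2: -11 dBV is at or below the -3 dBV threshold — no compression; output -11 dBV.
Stage 3: below threshold (-11 ≤ 10); passes unchanged; output -11 dBV.

-11 dBV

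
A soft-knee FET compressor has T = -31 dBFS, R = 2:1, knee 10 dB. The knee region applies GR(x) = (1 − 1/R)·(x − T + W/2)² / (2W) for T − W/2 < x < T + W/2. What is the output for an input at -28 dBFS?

x − T + W/2 = -28 − (-31) + 5 = 8.
GR = (1 − 1/2) × 8² / 20 = 0.5 × 64 / 20 = 1.6 dB.
Output = -28 − 1.6 = -29.6 dBFS.

-29.6 dBFS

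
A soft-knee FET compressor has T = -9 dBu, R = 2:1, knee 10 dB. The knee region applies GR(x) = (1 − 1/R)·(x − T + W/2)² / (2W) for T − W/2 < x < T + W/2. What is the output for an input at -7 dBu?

x − T + W/2 = -7 − (-9) + 5 = 7.
GR = (1 − 1/2) × 7² / 20 = 0.5 × 49 / 20 = 1.225 dB.
Output = -7 − 1.225 = -8.225 dBu.

-8.225 dBu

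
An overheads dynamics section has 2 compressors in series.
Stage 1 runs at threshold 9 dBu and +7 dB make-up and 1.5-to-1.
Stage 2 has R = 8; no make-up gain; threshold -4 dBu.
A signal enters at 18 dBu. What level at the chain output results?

Stage 1: overshoot 9 dB → 9/1.5 = 6 dB → 15 dBu; +7 dB make-up → 22 dBu.
Stage 2: 22 dBu is 26 dB over -4 dBu; at 8:1 that becomes 3.25 dB over, giving -0.75 dBu.

-0.75 dBu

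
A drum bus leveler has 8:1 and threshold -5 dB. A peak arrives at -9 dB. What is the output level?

-9 dB

-9 dB is 4 dB below the -5 dB threshold, so no gain reduction is applied.
Output = input = -9 dB.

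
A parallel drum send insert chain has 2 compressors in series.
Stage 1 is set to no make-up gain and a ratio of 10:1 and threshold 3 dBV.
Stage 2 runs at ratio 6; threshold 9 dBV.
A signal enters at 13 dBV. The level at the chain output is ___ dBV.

Stage 1: 13 dBV is 10 dB over 3 dBV; at 10:1 that becomes 1 dB over, giving 4 dBV.
Stage 2: 4 dBV is at or below the 9 dBV threshold — no compression; output 4 dBV.

4 dBV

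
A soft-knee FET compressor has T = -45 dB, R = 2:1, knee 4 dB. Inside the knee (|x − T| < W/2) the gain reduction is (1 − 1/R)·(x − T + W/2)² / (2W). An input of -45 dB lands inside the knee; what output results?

x − T + W/2 = -45 − (-45) + 2 = 2.
GR = (1 − 1/2) × 2² / 8 = 0.5 × 4 / 8 = 0.25 dB.
Output = -45 − 0.25 = -45.25 dB.

-45.25 dB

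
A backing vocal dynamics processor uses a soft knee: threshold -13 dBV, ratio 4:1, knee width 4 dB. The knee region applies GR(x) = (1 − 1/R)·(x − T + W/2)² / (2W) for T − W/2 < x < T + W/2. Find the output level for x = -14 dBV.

-14.09375 dBV

x − T + W/2 = -14 − (-13) + 2 = 1.
GR = (1 − 1/4) × 1² / 8 = 0.75 × 1 / 8 = 0.09375 dB.
Output = -14 − 0.09375 = -14.09375 dBV.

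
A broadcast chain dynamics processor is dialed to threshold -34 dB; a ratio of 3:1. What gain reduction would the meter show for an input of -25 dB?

6 dB

The signal is 9 dB above threshold.
After 3:1 compression the overshoot becomes 9/3 = 3 dB.
GR = overshoot in − overshoot out = 9 − 3 = 6 dB.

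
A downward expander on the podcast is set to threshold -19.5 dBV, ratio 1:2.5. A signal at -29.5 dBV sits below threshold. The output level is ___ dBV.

-44.5 dBV

Undershoot = (-19.5) − (-29.5) = 10 dB.
At 1:2.5, that expands to 25 dB under threshold.
Output = -19.5 − 25 = -44.5 dBV.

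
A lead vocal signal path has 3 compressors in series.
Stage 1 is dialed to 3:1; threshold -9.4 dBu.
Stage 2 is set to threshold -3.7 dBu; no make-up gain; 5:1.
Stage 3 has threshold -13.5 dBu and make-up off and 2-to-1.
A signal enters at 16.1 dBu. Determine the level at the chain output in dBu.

Stage 1: 25.5 dB above -9.4 dBu, reduced 3:1 to 8.5 dB above → -0.9 dBu.
Stage 2: 2.8 dB above -3.7 dBu, reduced 5:1 to 0.56 dB above → -3.14 dBu.
Stage 3: 10.36 dB above -13.5 dBu, reduced 2:1 to 5.18 dB above → -8.32 dBu.

-8.32 dBu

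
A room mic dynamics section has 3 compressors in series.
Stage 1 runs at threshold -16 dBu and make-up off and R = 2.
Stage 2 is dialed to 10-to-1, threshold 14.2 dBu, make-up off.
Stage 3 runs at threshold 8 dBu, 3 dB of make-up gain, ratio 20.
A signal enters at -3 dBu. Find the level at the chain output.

Stage 1: -3 dBu is 13 dB over -16 dBu; at 2:1 that becomes 6.5 dB over, giving -9.5 dBu.
Stage 2: -9.5 dBu is at or below the 14.2 dBu threshold — no compression; output -9.5 dBu.
Stage 3: -9.5 dBu is at or below the 8 dBu threshold — no compression; make-up brings it to -6.5 dBu.

-6.5 dBu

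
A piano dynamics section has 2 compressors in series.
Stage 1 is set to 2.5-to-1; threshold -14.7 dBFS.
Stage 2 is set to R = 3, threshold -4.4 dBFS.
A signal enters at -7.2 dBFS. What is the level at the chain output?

Stage 1: 7.5 dB above -14.7 dBFS, reduced 2.5:1 to 3 dB above → -11.7 dBFS.
Stage 2: -11.7 dBFS ≤ -4.4 dBFS, so stage 2 doesn't engage; output -11.7 dBFS.

-11.7 dBFS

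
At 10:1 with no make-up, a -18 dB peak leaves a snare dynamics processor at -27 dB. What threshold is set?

Gain reduction = -18 − (-27) = 9 dB; output overshoot = GR / (R − 1) = 9 / 9 = 1 dB.
Threshold = output − output overshoot = -27 − 1 = -28 dB.

-28 dB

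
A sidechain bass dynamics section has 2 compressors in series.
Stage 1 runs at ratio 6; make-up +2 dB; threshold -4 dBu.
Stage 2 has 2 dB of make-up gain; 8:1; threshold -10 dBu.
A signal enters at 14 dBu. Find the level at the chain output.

Stage 1: 14 dBu is 18 dB over -4 dBu; at 6:1 that becomes 3 dB over, giving -1 dBu; +2 dB make-up → 1 dBu.
Stage 2: overshoot 11 dB → 11/8 = 1.375 dB → -8.625 dBu; +2 dB make-up → -6.625 dBu.

-6.625 dBu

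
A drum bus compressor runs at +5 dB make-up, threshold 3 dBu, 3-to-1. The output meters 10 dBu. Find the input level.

9 dBu

Remove make-up: 10 − 5 = 5 dBu.
That's 2 dB above the 3 dBu threshold.
Undo the ratio: input overshoot = 2 × 3 = 6 dB, giving input = 9 dBu.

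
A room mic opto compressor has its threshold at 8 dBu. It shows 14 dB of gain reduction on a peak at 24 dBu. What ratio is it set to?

8:1

Input overshoot = 24 − 8 = 16 dB.
Output overshoot = 16 − 14 = 2 dB.
Ratio = input overshoot / output overshoot = 16 / 2 = 8.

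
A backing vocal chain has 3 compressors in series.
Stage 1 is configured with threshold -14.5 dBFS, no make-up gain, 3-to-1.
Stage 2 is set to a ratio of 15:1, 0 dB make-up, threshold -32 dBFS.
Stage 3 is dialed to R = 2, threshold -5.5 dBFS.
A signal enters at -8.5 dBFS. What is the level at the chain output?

Stage 1: 6 dB above -14.5 dBFS, reduced 3:1 to 2 dB above → -12.5 dBFS.
Stage 2: -12.5 dBFS is 19.5 dB over -32 dBFS; at 15:1 that becomes 1.3 dB over, giving -30.7 dBFS.
Stage 3: -30.7 dBFS is at or below the -5.5 dBFS threshold — no compression; output -30.7 dBFS.

-30.7 dBFS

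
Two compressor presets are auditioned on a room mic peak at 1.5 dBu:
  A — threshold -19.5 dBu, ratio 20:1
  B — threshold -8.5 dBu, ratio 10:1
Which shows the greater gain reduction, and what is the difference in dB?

A: overshoot 21 dB → output overshoot 1.05 dB → GR 19.95 dB.
B: overshoot 10 dB → output overshoot 1 dB → GR 9 dB.
Difference: 10.95 dB in favour of A.

A, by 10.95 dB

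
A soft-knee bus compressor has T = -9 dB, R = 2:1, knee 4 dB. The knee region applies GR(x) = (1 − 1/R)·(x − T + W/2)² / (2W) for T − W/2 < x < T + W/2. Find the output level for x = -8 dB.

x − T + W/2 = -8 − (-9) + 2 = 3.
GR = (1 − 1/2) × 3² / 8 = 0.5 × 9 / 8 = 0.5625 dB.
Output = -8 − 0.5625 = -8.5625 dB.

-8.5625 dB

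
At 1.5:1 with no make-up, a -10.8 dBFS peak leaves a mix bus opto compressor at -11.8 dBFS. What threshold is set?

Gain reduction = -10.8 − (-11.8) = 1 dB; output overshoot = GR / (R − 1) = 1 / 0.5 = 2 dB.
Threshold = output − output overshoot = -11.8 − 2 = -13.8 dBFS.

-13.8 dBFS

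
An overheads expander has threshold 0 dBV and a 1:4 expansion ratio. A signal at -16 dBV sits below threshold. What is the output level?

The input is 16 dB below the 0 dBV threshold.
A 1:4 expander multiplies undershoot by 4: 16 × 4 = 64 dB below threshold.
Output = 0 − 64 = -64 dBV.

-64 dBV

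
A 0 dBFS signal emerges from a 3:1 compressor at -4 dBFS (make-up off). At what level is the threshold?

-6 dBFS

Let T be the threshold. Output overshoot = (input overshoot)/R, so -4 − T = (0 − T)/3.
3·(-4 − T) = 0 − T → 2·T = -12 − 0 = -12.
T = -12/2 = -6 dBFS.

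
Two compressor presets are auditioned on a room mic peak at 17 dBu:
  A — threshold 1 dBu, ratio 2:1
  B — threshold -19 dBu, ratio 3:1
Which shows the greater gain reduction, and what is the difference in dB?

B, by 16 dB

A: GR = 16 − 16/2 = 8 dB.
B: GR = 36 − 36/3 = 24 dB.
B applies 16 dB more gain reduction.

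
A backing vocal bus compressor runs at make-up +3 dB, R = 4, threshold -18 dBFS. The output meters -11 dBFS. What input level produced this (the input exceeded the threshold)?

-2 dBFS

Before make-up, the level was -11 − 3 = -14 dBFS.
The compressed level sits -14 − (-18) = 4 dB over threshold.
Input overshoot = R × output overshoot = 16 dB → input = -18 + 16 = -2 dBFS.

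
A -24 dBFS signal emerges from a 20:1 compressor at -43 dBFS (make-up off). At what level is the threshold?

-44 dBFS

Input is 20 dB above T (since output overshoot × R = input overshoot: (-43 − T)·20 = -24 − T gives T = -44 dBFS).
Check: -44 + (-24 − (-44))/20 = -44 + 1 = -43 dBFS. ✓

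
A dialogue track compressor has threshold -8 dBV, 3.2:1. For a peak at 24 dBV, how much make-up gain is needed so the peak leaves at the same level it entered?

Without make-up, output = threshold + overshoot/3.2 = -8 + 10 = 2 dBV.
Gap to target: 22 dB.

22 dB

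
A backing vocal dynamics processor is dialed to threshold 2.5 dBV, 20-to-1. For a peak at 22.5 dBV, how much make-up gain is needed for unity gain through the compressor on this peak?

19 dB

Overshoot 20 dB → 20/20 = 1 dB after compression, so the compressed level is 2.5 + 1 = 3.5 dBV.
Make-up = target − compressed = 22.5 − 3.5 = 19 dB.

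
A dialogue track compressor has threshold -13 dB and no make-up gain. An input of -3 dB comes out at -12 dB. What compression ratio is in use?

Input overshoot = -3 − (-13) = 10 dB; output overshoot = -12 − (-13) = 1 dB.
Ratio = 10 / 1 = 10.

10:1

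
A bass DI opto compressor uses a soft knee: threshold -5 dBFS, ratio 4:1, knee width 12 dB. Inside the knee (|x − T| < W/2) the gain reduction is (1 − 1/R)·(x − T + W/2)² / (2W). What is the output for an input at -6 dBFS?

x − T + W/2 = -6 − (-5) + 6 = 5.
GR = (1 − 1/4) × 5² / 24 = 0.75 × 25 / 24 = 0.78125 dB.
Output = -6 − 0.78125 = -6.78125 dBFS.

-6.78125 dBFS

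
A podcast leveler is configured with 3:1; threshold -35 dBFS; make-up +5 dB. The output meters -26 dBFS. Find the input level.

-23 dBFS

Before make-up, the level was -26 − 5 = -31 dBFS.
The compressed level sits -31 − (-35) = 4 dB over threshold.
Undo the ratio: input overshoot = 4 × 3 = 12 dB, giving input = -23 dBFS.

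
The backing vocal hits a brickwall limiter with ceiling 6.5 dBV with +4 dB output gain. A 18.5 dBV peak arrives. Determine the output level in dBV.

10.5 dBV

A brickwall limiter is an ∞:1 compressor: any input above the ceiling is clamped to 6.5 dBV.
Output gain then adds 4 dB: 6.5 + 4 = 10.5 dBV.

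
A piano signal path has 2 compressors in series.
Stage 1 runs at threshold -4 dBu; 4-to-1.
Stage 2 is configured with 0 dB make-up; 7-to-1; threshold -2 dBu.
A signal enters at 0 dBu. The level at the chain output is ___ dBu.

Stage 1: overshoot 4 dB → 4/4 = 1 dB → -3 dBu.
Stage 2: -3 dBu ≤ -2 dBu, so stage 2 doesn't engage; output -3 dBu.

-3 dBu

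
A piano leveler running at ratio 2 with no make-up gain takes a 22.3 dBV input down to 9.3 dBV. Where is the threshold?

-3.7 dBV

Let T be the threshold. Output overshoot = (input overshoot)/R, so 9.3 − T = (22.3 − T)/2.
2·(9.3 − T) = 22.3 − T → 1·T = 18.6 − 22.3 = -3.7.
T = -3.7/1 = -3.7 dBV.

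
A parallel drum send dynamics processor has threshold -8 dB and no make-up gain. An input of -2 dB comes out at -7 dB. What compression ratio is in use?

6:1

Input overshoot = -2 − (-8) = 6 dB; output overshoot = -7 − (-8) = 1 dB.
Ratio = 6 / 1 = 6.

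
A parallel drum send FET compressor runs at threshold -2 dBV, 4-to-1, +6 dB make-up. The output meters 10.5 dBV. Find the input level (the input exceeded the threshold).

24 dBV

Before make-up, the level was 10.5 − 6 = 4.5 dBV.
That's 6.5 dB above the -2 dBV threshold.
Input overshoot = R × output overshoot = 26 dB → input = -2 + 26 = 24 dBV.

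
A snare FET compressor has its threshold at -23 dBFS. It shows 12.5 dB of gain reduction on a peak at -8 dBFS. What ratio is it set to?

6:1

Input overshoot = -8 − (-23) = 15 dB.
Output overshoot = 15 − 12.5 = 2.5 dB.
Ratio = input overshoot / output overshoot = 15 / 2.5 = 6.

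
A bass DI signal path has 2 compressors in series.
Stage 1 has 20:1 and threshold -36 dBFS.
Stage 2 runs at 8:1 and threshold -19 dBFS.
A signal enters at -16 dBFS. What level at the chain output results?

-35 dBFS

Stage 1: overshoot 20 dB → 20/20 = 1 dB → -35 dBFS.
Stage 2: -35 dBFS ≤ -19 dBFS, so stage 2 doesn't engage; output -35 dBFS.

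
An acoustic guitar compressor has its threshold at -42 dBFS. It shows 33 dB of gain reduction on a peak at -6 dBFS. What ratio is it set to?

12:1

Input overshoot = -6 − (-42) = 36 dB.
Output overshoot = 36 − 33 = 3 dB.
Ratio = input overshoot / output overshoot = 36 / 3 = 12.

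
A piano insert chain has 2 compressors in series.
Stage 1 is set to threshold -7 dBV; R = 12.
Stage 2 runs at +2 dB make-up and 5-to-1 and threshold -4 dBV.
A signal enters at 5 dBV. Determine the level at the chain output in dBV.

Stage 1: overshoot 12 dB → 12/12 = 1 dB → -6 dBV.
Stage 2: -6 dBV is at or below the -4 dBV threshold — no compression; make-up brings it to -4 dBV.

-4 dBV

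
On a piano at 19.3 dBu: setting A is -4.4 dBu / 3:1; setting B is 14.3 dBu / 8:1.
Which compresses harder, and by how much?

A: 23.7 dB over, compressed to 7.9 dB over, so 15.8 dB of GR.
B: 5 dB over, compressed to 0.625 dB over, so 4.375 dB of GR.
A applies 11.425 dB more gain reduction.

A, by 11.425 dB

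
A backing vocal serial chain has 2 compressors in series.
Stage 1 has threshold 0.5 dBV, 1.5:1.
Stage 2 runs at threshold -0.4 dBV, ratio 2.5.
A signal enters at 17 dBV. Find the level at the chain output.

4.36 dBV

Stage 1: 17 dBV is 16.5 dB over 0.5 dBV; at 1.5:1 that becomes 11 dB over, giving 11.5 dBV.
Stage 2: 11.9 dB above -0.4 dBV, reduced 2.5:1 to 4.76 dB above → 4.36 dBV.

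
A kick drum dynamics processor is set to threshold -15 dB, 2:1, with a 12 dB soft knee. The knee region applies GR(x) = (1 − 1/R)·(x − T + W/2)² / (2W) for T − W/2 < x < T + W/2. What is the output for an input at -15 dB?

-15.75 dB

x − T + W/2 = -15 − (-15) + 6 = 6.
GR = (1 − 1/2) × 6² / 24 = 0.5 × 36 / 24 = 0.75 dB.
Output = -15 − 0.75 = -15.75 dB.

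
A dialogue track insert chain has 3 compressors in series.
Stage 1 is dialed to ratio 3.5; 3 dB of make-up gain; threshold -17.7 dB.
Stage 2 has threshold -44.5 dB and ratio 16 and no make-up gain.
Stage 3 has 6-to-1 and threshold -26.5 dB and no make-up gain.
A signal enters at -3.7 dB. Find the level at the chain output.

-42.3875 dB

Stage 1: 14 dB above -17.7 dB, reduced 3.5:1 to 4 dB above → -13.7 dB; +3 dB make-up → -10.7 dB.
Stage 2: 33.8 dB above -44.5 dB, reduced 16:1 to 2.1125 dB above → -42.3875 dB.
Stage 3: below threshold (-42.3875 ≤ -26.5); passes unchanged; output -42.3875 dB.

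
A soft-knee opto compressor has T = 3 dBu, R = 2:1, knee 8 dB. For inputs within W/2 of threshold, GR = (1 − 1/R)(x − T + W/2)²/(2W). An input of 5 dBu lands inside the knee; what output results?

x − T + W/2 = 5 − 3 + 4 = 6.
GR = (1 − 1/2) × 6² / 16 = 0.5 × 36 / 16 = 1.125 dB.
Output = 5 − 1.125 = 3.875 dBu.

3.875 dBu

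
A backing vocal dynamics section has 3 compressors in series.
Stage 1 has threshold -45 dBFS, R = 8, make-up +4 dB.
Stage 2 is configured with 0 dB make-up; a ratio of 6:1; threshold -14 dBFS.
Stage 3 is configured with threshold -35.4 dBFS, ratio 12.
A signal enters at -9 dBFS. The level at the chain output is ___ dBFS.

-36.5 dBFS

Stage 1: overshoot 36 dB → 36/8 = 4.5 dB → -40.5 dBFS; +4 dB make-up → -36.5 dBFS.
Stage 2: below threshold (-36.5 ≤ -14); passes unchanged; output -36.5 dBFS.
Stage 3: -36.5 dBFS is at or below the -35.4 dBFS threshold — no compression; output -36.5 dBFS.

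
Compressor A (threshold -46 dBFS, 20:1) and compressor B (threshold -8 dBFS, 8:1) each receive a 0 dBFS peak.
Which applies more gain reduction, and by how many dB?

A: GR = 46 − 46/20 = 43.7 dB.
B: GR = 8 − 8/8 = 7 dB.
A reduces 36.7 dB more.

A, by 36.7 dB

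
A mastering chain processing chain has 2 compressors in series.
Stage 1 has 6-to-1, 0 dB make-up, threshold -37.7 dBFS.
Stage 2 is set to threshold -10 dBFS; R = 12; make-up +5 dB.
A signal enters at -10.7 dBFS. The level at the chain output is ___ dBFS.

Stage 1: 27 dB above -37.7 dBFS, reduced 6:1 to 4.5 dB above → -33.2 dBFS.
Stage 2: -33.2 dBFS is at or below the -10 dBFS threshold — no compression; make-up brings it to -28.2 dBFS.

-28.2 dBFS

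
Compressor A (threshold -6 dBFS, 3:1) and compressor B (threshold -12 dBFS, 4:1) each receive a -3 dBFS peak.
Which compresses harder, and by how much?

B, by 4.75 dB

A: 3 dB over, compressed to 1 dB over, so 2 dB of GR.
B: 9 dB over, compressed to 2.25 dB over, so 6.75 dB of GR.
Difference: 4.75 dB in favour of B.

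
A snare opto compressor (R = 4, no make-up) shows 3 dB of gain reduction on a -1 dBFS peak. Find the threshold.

Gain reduction = -1 − (-4) = 3 dB; output overshoot = GR / (R − 1) = 3 / 3 = 1 dB.
Threshold = output − output overshoot = -4 − 1 = -5 dBFS.

-5 dBFS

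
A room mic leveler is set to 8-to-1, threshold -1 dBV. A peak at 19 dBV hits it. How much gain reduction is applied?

17.5 dB

Overshoot = 19 − (-1) = 20 dB.
At 8:1, output sits 20/8 = 2.5 dB above threshold.
Gain reduction = 20 − 2.5 = 17.5 dB.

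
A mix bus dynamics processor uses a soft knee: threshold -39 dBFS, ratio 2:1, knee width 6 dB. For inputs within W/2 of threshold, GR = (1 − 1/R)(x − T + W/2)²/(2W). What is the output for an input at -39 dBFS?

x − T + W/2 = -39 − (-39) + 3 = 3.
GR = (1 − 1/2) × 3² / 12 = 0.5 × 9 / 12 = 0.375 dB.
Output = -39 − 0.375 = -39.375 dBFS.

-39.375 dBFS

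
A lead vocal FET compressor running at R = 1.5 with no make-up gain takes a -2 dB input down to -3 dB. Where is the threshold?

-5 dB

Input is 3 dB above T (since output overshoot × R = input overshoot: (-3 − T)·1.5 = -2 − T gives T = -5 dB).
Check: -5 + (-2 − (-5))/1.5 = -5 + 2 = -3 dB. ✓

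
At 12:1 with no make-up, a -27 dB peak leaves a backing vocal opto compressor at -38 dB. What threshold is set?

-39 dB

Input is 12 dB above T (since output overshoot × R = input overshoot: (-38 − T)·12 = -27 − T gives T = -39 dB).
Check: -39 + (-27 − (-39))/12 = -39 + 1 = -38 dB. ✓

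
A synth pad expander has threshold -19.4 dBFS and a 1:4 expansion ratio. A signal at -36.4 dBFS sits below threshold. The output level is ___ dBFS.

Below threshold, a 1:4 expander applies gain = (4−1)×(T − x) of attenuation.
(4−1) × 17 = 51 dB, so output = -36.4 − 51 = -87.4 dBFS.

-87.4 dBFS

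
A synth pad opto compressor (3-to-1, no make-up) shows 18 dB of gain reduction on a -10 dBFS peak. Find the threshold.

-37 dBFS

Gain reduction = -10 − (-28) = 18 dB; output overshoot = GR / (R − 1) = 18 / 2 = 9 dB.
Threshold = output − output overshoot = -28 − 9 = -37 dBFS.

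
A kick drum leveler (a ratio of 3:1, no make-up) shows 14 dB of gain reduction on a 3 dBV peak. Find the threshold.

-18 dBV

Let T be the threshold. Output overshoot = (input overshoot)/R, so -11 − T = (3 − T)/3.
3·(-11 − T) = 3 − T → 2·T = -33 − 3 = -36.
T = -36/2 = -18 dBV.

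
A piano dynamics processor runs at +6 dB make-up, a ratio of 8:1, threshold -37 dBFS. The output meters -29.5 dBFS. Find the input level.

-25 dBFS

Stripping the +6 dB make-up gives -35.5 dBFS at the gain stage.
The compressed level sits -35.5 − (-37) = 1.5 dB over threshold.
Undo the ratio: input overshoot = 1.5 × 8 = 12 dB, giving input = -25 dBFS.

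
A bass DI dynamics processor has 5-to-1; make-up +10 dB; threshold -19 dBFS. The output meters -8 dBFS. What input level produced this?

Remove make-up: -8 − 10 = -18 dBFS.
Post-compression overshoot = -18 − (-19) = 1 dB.
Undo the ratio: input overshoot = 1 × 5 = 5 dB, giving input = -14 dBFS.

-14 dBFS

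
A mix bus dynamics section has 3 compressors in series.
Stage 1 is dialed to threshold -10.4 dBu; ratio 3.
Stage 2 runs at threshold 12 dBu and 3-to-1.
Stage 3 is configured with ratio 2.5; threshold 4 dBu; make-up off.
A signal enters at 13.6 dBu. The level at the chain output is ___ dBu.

Stage 1: 24 dB above -10.4 dBu, reduced 3:1 to 8 dB above → -2.4 dBu.
Stage 2: -2.4 dBu ≤ 12 dBu, so stage 2 doesn't engage; output -2.4 dBu.
Stage 3: below threshold (-2.4 ≤ 4); passes unchanged; output -2.4 dBu.

-2.4 dBu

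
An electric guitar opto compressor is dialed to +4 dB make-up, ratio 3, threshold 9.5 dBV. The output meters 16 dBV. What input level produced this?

17 dBV

Stripping the +4 dB make-up gives 12 dBV at the gain stage.
Post-compression overshoot = 12 − 9.5 = 2.5 dB.
Before 3:1 compression the overshoot was 2.5 × 3 = 7.5 dB, so input = 9.5 + 7.5 = 17 dBV.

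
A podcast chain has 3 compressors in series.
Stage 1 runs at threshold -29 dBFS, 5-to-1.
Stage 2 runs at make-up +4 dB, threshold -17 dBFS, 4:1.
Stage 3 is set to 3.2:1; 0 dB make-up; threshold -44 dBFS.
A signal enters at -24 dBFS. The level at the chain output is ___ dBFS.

Stage 1: overshoot 5 dB → 5/5 = 1 dB → -28 dBFS.
Stage 2: -28 dBFS is at or below the -17 dBFS threshold — no compression; make-up brings it to -24 dBFS.
Stage 3: overshoot 20 dB → 20/3.2 = 6.25 dB → -37.75 dBFS.

-37.75 dBFS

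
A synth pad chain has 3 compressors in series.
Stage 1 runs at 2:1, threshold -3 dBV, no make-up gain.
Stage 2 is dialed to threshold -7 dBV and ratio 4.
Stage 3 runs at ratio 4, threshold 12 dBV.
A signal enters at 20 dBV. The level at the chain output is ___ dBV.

-3.125 dBV

Stage 1: 23 dB above -3 dBV, reduced 2:1 to 11.5 dB above → 8.5 dBV.
Stage 2: 8.5 dBV is 15.5 dB over -7 dBV; at 4:1 that becomes 3.875 dB over, giving -3.125 dBV.
Stage 3: below threshold (-3.125 ≤ 12); passes unchanged; output -3.125 dBV.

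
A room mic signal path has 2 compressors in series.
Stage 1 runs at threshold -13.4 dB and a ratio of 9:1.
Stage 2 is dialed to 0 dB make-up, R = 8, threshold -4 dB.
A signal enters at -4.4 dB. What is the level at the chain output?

Stage 1: overshoot 9 dB → 9/9 = 1 dB → -12.4 dB.
Stage 2: -12.4 dB is at or below the -4 dB threshold — no compression; output -12.4 dB.

-12.4 dB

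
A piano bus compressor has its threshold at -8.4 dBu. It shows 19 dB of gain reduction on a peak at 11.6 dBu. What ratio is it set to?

Input overshoot = 11.6 − (-8.4) = 20 dB.
Output overshoot = 20 − 19 = 1 dB.
Ratio = input overshoot / output overshoot = 20 / 1 = 20.

20:1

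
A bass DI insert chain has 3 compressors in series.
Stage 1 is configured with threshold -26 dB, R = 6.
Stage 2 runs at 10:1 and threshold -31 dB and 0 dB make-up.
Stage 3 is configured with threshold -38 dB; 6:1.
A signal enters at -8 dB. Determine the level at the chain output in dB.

-36.7 dB

Stage 1: -8 dB is 18 dB over -26 dB; at 6:1 that becomes 3 dB over, giving -23 dB.
Stage 2: -23 dB is 8 dB over -31 dB; at 10:1 that becomes 0.8 dB over, giving -30.2 dB.
Stage 3: 7.8 dB above -38 dB, reduced 6:1 to 1.3 dB above → -36.7 dB.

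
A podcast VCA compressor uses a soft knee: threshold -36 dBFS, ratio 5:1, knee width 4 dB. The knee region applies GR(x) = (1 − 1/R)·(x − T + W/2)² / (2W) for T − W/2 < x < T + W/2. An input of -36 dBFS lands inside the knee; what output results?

-36.4 dBFS

x − T + W/2 = -36 − (-36) + 2 = 2.
GR = (1 − 1/5) × 2² / 8 = 0.8 × 4 / 8 = 0.4 dB.
Output = -36 − 0.4 = -36.4 dBFS.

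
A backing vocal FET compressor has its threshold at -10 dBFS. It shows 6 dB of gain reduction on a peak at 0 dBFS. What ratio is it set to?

2.5:1

Input overshoot = 0 − (-10) = 10 dB.
Output overshoot = 10 − 6 = 4 dB.
Ratio = input overshoot / output overshoot = 10 / 4 = 2.5.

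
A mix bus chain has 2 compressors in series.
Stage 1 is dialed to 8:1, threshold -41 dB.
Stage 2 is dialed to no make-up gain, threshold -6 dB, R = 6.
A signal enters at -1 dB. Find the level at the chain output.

Stage 1: overshoot 40 dB → 40/8 = 5 dB → -36 dB.
Stage 2: -36 dB is at or below the -6 dB threshold — no compression; output -36 dB.

-36 dB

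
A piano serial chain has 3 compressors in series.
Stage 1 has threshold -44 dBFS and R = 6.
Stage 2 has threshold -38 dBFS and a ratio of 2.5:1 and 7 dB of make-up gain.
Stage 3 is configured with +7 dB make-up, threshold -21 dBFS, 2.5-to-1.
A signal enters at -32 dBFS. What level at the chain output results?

Stage 1: 12 dB above -44 dBFS, reduced 6:1 to 2 dB above → -42 dBFS.
Stage 2: -42 dBFS is at or below the -38 dBFS threshold — no compression; make-up brings it to -35 dBFS.
Stage 3: below threshold (-35 ≤ -21); passes unchanged; make-up brings it to -28 dBFS.

-28 dBFS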